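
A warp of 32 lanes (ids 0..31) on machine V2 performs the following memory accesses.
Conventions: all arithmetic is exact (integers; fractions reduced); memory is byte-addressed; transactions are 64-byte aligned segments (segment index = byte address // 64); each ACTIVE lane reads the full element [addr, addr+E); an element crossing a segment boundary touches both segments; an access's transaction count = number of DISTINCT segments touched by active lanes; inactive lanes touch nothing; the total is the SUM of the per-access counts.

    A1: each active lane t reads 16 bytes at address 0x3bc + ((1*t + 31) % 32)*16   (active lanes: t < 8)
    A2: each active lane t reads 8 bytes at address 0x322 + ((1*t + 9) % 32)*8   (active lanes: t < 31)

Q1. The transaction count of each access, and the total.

A1: 4 transactions
A2: 5 transactions

Answer: 4,5; total 9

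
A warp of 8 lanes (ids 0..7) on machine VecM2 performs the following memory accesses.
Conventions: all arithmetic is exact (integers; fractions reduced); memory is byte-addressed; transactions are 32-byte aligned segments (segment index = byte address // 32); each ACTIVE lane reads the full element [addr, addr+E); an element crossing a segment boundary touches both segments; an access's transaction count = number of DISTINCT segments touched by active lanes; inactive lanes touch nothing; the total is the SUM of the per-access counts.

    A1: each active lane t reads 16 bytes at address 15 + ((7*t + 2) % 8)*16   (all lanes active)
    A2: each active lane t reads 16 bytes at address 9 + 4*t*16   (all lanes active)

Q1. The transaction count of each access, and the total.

A1: 5 transactions
A2: 8 transactions

Answer: 5,8; total 13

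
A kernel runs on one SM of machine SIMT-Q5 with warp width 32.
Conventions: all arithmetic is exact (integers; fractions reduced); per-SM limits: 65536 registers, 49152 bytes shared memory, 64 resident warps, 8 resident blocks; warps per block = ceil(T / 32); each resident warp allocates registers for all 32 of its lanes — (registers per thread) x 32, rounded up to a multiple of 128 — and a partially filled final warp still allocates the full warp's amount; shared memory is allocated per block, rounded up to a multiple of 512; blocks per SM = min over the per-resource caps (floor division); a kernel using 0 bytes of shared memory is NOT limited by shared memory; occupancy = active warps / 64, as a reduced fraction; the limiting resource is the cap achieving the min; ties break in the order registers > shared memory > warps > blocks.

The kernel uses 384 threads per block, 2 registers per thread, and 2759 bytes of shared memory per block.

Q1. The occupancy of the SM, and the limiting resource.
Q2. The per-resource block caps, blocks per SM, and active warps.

Answer: occupancy 15/16, limited by warps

registers: 42 blocks
shared memory: 16 blocks
warps: 5 blocks
blocks: 8 blocks

Answer: 5 blocks, 60 active warps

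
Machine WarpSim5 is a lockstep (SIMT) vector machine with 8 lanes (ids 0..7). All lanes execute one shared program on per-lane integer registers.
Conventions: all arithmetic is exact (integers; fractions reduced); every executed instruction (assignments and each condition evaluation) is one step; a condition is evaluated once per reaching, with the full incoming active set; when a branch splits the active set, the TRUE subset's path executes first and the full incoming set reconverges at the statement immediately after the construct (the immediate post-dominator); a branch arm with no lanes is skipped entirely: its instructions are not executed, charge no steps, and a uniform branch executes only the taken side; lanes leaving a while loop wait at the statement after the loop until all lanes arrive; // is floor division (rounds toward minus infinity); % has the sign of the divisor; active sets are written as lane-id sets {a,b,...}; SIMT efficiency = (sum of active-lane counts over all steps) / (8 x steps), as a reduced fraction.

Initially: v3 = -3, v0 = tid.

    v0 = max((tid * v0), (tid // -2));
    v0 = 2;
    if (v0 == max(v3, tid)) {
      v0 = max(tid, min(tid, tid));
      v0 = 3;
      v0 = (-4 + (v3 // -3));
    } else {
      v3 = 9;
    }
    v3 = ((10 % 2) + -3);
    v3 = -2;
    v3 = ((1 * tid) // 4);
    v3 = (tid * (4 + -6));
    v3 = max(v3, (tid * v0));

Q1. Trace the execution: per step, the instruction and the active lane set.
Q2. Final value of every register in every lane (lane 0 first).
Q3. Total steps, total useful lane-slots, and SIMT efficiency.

step 0: v0 <- max((tid * v0), (tid // -2)) {0,1,2,3,4,5,6,7}
step 1: v0 <- 2                      {0,1,2,3,4,5,6,7}
step 2: eval (v0 == max(v3, tid))    {0,1,2,3,4,5,6,7}
step 3: v0 <- max(tid, min(tid, tid)) {2}
step 4: v0 <- 3                      {2}
step 5: v0 <- (-4 + (v3 // -3))      {2}
step 6: v3 <- 9                      {0,1,3,4,5,6,7}
step 7: v3 <- ((10 % 2) + -3)        {0,1,2,3,4,5,6,7}
step 8: v3 <- -2                     {0,1,2,3,4,5,6,7}
step 9: v3 <- ((1 * tid) // 4)       {0,1,2,3,4,5,6,7}
step 10: v3 <- (tid * (4 + -6))       {0,1,2,3,4,5,6,7}
step 11: v3 <- max(v3, (tid * v0))    {0,1,2,3,4,5,6,7}

Answer: 12 steps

v3: 0,2,-4,6,8,10,12,14
v0: 2,2,-3,2,2,2,2,2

steps = 12; useful = 74; efficiency = 74/96 = 37/48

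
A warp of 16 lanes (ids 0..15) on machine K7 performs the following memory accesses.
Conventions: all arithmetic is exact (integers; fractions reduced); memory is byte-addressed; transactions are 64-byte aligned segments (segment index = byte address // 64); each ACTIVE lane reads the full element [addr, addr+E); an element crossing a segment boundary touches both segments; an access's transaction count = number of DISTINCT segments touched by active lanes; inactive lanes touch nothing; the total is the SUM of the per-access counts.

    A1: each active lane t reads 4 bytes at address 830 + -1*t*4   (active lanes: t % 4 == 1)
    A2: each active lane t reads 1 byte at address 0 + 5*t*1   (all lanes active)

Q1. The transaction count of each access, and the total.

A1: 1 transaction
A2: 2 transactions

Answer: 1,2; total 3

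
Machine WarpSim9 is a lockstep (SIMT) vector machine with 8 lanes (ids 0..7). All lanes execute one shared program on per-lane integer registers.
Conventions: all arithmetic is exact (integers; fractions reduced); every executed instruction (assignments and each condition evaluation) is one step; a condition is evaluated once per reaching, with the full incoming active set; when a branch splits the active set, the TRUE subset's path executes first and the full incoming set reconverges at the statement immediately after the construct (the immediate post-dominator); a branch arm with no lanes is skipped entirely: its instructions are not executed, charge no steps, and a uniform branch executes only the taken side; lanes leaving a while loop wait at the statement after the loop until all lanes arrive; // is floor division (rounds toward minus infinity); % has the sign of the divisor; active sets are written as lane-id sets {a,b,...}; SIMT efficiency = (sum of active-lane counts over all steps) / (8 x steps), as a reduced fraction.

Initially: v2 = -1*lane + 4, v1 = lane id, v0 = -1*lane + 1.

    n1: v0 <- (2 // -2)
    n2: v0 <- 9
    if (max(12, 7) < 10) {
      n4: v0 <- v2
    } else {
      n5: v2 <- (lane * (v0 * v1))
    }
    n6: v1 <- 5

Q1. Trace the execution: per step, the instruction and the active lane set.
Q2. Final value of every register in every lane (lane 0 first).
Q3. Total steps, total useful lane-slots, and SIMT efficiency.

step 0: v0 <- (2 // -2)              {0,1,2,3,4,5,6,7}
step 1: v0 <- 9                      {0,1,2,3,4,5,6,7}
step 2: eval (max(12, 7) < 10)       {0,1,2,3,4,5,6,7}
step 3: v2 <- (lane * (v0 * v1))     {0,1,2,3,4,5,6,7}
step 4: v1 <- 5                      {0,1,2,3,4,5,6,7}

Answer: 5 steps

v2: 0,9,36,81,144,225,324,441
v1: 5,5,5,5,5,5,5,5
v0: 9,9,9,9,9,9,9,9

steps = 5; useful = 40; efficiency = 40/40 = 1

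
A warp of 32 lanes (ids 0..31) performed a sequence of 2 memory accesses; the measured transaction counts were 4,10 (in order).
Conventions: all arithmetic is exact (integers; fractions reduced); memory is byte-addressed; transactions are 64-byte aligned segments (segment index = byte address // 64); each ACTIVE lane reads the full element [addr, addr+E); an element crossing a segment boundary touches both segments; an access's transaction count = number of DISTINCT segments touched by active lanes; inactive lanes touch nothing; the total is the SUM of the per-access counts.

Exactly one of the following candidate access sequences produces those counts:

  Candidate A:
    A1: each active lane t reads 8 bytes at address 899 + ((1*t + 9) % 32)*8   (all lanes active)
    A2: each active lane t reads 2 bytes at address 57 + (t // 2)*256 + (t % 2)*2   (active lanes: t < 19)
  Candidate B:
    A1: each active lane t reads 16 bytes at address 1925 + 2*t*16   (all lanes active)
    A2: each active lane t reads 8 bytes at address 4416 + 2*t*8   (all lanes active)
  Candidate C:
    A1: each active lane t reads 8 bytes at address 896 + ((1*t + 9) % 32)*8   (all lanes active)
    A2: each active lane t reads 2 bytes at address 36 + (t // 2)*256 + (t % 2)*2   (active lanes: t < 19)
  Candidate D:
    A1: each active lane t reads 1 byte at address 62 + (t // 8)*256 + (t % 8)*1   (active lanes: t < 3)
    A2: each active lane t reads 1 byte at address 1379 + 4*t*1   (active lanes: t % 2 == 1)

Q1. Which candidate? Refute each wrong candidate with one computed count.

A: A1 gives 5 transactions, not 4
B: A1 gives 16 transactions, not 4
D: A1 gives 2 transactions, not 4
C: all counts match (4,10)

Answer: C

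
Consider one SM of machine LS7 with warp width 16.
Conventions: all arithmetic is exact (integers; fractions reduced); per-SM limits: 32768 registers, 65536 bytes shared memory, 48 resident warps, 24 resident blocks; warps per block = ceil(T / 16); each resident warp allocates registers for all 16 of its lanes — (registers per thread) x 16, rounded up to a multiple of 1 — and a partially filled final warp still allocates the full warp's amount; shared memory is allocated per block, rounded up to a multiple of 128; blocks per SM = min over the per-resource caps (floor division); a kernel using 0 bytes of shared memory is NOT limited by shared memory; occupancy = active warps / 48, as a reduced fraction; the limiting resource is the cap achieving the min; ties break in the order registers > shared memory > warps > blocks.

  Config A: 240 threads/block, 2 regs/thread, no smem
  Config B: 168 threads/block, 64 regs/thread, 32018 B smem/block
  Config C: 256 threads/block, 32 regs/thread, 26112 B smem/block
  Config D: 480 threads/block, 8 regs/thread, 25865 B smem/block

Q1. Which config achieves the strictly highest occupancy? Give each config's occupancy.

occupancies: A 15/16, B 11/24, C 2/3, D 5/8

Answer: A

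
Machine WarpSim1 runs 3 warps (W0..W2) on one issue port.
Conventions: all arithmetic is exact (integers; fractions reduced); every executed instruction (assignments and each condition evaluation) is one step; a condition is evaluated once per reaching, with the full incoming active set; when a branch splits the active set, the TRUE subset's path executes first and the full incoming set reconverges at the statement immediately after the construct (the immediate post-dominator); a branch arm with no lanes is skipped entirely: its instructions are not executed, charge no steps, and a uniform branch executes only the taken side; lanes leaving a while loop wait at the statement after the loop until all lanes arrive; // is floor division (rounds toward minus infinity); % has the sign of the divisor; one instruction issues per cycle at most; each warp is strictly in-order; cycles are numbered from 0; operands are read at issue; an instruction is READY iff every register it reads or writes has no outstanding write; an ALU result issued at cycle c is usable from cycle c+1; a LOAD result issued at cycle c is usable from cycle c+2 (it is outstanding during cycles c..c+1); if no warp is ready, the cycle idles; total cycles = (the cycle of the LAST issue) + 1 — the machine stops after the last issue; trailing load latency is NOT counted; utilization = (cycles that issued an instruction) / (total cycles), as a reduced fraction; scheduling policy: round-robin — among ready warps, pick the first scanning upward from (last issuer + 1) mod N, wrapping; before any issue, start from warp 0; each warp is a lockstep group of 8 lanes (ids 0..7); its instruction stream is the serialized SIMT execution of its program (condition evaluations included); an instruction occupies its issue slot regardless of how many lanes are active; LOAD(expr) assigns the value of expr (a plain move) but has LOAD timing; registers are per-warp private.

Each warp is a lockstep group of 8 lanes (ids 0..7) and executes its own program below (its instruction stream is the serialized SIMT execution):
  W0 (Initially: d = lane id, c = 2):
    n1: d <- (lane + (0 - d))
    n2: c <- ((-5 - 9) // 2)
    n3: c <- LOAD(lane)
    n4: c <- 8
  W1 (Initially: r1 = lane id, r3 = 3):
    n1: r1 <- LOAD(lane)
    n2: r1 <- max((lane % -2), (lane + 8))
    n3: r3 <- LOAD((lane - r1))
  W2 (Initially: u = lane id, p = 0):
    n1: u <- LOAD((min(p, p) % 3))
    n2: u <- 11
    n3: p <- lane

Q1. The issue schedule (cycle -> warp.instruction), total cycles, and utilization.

cycle 0: W0.I0
cycle 1: W1.I0
cycle 2: W2.I0
cycle 3: W0.I1
cycle 4: W1.I1
cycle 5: W2.I1
cycle 6: W0.I2
cycle 7: W1.I2
cycle 8: W2.I2
cycle 9: W0.I3

Answer: 10 cycles, utilization 1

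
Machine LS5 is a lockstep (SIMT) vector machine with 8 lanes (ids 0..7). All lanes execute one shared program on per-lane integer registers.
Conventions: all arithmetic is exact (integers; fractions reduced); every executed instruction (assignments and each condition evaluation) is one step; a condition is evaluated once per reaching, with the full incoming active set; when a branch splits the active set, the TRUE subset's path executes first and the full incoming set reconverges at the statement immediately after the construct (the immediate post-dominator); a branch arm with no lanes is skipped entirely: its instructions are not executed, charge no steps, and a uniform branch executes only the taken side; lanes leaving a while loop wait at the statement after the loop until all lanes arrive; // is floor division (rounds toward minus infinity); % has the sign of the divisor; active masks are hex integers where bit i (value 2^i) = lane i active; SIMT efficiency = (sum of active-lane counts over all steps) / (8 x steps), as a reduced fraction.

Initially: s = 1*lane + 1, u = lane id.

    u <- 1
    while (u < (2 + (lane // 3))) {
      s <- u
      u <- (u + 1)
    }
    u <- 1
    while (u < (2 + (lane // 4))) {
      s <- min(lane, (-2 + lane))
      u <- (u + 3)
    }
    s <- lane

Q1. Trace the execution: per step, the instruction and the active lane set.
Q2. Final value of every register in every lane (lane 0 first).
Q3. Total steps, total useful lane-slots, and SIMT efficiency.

step 0: u <- 1                       0xff
step 1: eval (u < (2 + (lane // 3))) 0xff
step 2: s <- u                       0xff
step 3: u <- (u + 1)                 0xff
step 4: eval (u < (2 + (lane // 3))) 0xff
step 5: s <- u                       0xf8
step 6: u <- (u + 1)                 0xf8
step 7: eval (u < (2 + (lane // 3))) 0xf8
step 8: s <- u                       0xc0
step 9: u <- (u + 1)                 0xc0
step 10: eval (u < (2 + (lane // 3))) 0xc0
step 11: u <- 1                       0xff
step 12: eval (u < (2 + (lane // 4))) 0xff
step 13: s <- min(lane, (-2 + lane))  0xff
step 14: u <- (u + 3)                 0xff
step 15: eval (u < (2 + (lane // 4))) 0xff
step 16: s <- lane                    0xff

Answer: 17 steps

s: 0,1,2,3,4,5,6,7
u: 4,4,4,4,4,4,4,4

steps = 17; useful = 109; efficiency = 109/136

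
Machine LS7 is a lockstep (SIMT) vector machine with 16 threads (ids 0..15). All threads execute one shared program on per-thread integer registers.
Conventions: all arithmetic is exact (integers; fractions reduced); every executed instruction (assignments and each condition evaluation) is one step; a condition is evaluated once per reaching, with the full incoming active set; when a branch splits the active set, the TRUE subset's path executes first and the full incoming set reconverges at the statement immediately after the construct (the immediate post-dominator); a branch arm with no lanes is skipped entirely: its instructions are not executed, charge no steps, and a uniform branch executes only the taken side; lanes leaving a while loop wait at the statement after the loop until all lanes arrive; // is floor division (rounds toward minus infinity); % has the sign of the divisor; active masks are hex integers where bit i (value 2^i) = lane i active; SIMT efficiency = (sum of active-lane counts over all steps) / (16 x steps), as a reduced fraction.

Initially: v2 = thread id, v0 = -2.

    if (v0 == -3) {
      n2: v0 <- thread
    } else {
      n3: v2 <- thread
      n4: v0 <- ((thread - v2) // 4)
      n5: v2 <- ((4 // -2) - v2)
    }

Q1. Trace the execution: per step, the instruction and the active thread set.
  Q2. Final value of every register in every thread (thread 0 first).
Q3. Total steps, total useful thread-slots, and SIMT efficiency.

step 0: eval (v0 == -3)              0xffff
step 1: v2 <- thread                 0xffff
step 2: v0 <- ((thread - v2) // 4)   0xffff
step 3: v2 <- ((4 // -2) - v2)       0xffff

Answer: 4 steps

v2: -2,-3,-4,-5,-6,-7,-8,-9,-10,-11,-12,-13,-14,-15,-16,-17
v0: 0,0,0,0,0,0,0,0,0,0,0,0,0,0,0,0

steps = 4; useful = 64; efficiency = 64/64 = 1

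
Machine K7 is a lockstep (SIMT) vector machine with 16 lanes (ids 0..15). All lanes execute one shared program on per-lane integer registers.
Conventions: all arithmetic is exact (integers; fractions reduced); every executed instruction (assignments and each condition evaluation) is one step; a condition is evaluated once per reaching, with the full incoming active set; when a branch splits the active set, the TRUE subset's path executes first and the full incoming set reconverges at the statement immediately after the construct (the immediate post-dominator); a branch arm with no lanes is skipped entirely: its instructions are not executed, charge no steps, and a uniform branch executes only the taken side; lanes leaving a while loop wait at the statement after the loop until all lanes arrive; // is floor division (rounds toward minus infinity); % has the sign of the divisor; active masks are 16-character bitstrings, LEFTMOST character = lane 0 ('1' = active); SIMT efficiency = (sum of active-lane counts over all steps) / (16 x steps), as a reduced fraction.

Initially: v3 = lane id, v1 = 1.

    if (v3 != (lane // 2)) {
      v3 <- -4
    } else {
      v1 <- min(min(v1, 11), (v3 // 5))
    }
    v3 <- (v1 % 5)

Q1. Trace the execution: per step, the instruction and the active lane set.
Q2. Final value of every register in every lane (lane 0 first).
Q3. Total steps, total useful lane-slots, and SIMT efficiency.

step 0: eval (v3 != (lane // 2))     1111111111111111
step 1: v3 <- -4                     0111111111111111
step 2: v1 <- min(min(v1, 11), (v3 // 5)) 1000000000000000
step 3: v3 <- (v1 % 5)               1111111111111111

Answer: 4 steps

v3: 0,1,1,1,1,1,1,1,1,1,1,1,1,1,1,1
v1: 0,1,1,1,1,1,1,1,1,1,1,1,1,1,1,1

steps = 4; useful = 48; efficiency = 48/64 = 3/4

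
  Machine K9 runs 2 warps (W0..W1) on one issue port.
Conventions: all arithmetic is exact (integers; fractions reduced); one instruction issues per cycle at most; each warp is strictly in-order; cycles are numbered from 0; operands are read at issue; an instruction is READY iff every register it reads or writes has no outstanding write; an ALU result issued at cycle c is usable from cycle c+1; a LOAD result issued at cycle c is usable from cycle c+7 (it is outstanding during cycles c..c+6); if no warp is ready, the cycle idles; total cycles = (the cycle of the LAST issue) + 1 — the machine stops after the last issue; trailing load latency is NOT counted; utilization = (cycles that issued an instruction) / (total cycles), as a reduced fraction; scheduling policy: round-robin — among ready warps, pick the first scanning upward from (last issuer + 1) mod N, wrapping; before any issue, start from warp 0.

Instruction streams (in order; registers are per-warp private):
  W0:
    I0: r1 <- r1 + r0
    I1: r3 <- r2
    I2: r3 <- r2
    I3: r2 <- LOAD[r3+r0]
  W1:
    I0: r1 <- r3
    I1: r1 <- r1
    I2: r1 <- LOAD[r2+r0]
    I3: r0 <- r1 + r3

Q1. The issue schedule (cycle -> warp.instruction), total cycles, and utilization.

cycle 0: W0.I0
cycle 1: W1.I0
cycle 2: W0.I1
cycle 3: W1.I1
cycle 4: W0.I2
cycle 5: W1.I2
cycle 6: W0.I3
cycle 7: idle
cycle 8: idle
cycle 9: idle
cycle 10: idle
cycle 11: idle
cycle 12: W1.I3

Answer: 13 cycles, utilization 8/13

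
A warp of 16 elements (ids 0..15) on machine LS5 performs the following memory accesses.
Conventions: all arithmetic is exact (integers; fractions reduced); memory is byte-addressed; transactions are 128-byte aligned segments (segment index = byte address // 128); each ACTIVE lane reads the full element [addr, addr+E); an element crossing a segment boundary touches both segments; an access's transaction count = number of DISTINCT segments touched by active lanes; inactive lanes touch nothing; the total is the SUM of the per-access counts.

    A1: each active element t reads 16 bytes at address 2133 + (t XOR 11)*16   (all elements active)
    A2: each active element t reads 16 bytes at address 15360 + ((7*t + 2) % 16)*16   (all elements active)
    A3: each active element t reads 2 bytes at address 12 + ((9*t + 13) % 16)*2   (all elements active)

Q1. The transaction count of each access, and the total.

A1: 3 transactions
A2: 2 transactions
A3: 1 transaction

Answer: 3,2,1; total 6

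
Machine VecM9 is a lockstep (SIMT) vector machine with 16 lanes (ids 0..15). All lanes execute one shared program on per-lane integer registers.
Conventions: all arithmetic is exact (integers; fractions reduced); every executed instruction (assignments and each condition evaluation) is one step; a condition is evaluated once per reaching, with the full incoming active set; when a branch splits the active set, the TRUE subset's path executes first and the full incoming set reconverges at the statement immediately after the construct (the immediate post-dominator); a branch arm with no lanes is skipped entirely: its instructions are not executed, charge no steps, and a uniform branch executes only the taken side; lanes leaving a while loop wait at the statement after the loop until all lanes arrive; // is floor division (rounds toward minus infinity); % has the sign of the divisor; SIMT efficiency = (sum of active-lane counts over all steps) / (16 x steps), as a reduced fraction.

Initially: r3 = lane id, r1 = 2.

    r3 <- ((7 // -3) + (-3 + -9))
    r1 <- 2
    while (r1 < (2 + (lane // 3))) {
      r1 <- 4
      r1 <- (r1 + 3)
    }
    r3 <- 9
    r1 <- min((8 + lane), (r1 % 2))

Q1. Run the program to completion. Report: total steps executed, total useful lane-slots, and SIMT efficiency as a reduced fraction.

Answer: 8 steps, 119 useful, 119/128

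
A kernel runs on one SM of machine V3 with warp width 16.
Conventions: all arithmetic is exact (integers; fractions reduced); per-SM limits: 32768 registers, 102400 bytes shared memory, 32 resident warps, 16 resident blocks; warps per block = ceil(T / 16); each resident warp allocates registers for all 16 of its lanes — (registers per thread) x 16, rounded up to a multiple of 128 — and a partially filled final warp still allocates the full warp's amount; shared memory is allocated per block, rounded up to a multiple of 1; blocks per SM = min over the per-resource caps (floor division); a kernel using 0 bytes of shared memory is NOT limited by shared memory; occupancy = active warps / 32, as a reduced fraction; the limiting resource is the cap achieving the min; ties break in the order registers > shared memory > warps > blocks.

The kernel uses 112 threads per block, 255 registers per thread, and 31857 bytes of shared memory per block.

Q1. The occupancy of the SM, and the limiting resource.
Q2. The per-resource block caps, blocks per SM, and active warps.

Answer: occupancy 7/32, limited by registers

registers: 1 block
shared memory: 3 blocks
warps: 4 blocks
blocks: 16 blocks

Answer: 1 block, 7 active warps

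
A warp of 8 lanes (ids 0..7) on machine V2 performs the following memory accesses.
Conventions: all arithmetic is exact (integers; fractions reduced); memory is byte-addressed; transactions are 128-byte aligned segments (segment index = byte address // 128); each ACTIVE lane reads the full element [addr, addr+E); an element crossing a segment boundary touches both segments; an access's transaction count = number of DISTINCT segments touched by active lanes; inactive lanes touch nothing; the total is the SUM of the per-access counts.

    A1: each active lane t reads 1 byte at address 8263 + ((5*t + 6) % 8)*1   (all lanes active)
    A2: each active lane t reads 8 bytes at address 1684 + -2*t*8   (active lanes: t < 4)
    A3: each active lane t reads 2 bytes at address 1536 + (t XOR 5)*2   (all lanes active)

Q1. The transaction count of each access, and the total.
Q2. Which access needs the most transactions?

A1: 1 transaction
A2: 2 transactions
A3: 1 transaction

Answer: 1,2,1; total 4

Answer: A2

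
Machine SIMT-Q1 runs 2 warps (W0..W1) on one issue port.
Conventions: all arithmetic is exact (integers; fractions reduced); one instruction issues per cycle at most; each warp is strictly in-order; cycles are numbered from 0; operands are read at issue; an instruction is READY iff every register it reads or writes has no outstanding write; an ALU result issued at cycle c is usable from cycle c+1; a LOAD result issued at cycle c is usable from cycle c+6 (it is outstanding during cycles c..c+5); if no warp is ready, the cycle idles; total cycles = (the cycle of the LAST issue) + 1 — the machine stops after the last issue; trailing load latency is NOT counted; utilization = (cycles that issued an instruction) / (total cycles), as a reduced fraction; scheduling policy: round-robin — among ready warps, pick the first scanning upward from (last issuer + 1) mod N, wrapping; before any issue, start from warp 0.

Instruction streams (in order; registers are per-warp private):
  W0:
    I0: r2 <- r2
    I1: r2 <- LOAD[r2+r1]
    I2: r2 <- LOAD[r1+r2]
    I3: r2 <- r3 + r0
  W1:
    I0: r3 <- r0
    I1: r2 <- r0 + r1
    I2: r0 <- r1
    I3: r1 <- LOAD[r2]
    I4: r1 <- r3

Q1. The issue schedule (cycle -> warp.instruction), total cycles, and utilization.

cycle 0: W0.I0
cycle 1: W1.I0
cycle 2: W0.I1
cycle 3: W1.I1
cycle 4: W1.I2
cycle 5: W1.I3
cycle 6: idle
cycle 7: idle
cycle 8: W0.I2
cycle 9: idle
cycle 10: idle
cycle 11: W1.I4
cycle 12: idle
cycle 13: idle
cycle 14: W0.I3

Answer: 15 cycles, utilization 3/5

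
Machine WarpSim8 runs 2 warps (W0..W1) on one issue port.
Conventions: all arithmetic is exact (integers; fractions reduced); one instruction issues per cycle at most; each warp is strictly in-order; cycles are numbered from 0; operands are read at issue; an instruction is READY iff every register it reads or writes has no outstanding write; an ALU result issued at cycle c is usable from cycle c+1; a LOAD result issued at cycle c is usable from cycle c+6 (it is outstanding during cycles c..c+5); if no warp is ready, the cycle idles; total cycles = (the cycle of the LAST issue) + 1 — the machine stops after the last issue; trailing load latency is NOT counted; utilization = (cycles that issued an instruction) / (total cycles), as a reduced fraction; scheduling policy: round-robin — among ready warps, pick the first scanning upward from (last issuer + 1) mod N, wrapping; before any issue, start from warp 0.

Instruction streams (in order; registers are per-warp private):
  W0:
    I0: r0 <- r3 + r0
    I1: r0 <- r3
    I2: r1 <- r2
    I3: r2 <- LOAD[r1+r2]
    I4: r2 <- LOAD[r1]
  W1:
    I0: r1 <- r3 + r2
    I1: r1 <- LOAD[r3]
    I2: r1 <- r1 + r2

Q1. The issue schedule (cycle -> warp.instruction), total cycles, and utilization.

cycle 0: W0.I0
cycle 1: W1.I0
cycle 2: W0.I1
cycle 3: W1.I1
cycle 4: W0.I2
cycle 5: W0.I3
cycle 6: idle
cycle 7: idle
cycle 8: idle
cycle 9: W1.I2
cycle 10: idle
cycle 11: W0.I4

Answer: 12 cycles, utilization 2/3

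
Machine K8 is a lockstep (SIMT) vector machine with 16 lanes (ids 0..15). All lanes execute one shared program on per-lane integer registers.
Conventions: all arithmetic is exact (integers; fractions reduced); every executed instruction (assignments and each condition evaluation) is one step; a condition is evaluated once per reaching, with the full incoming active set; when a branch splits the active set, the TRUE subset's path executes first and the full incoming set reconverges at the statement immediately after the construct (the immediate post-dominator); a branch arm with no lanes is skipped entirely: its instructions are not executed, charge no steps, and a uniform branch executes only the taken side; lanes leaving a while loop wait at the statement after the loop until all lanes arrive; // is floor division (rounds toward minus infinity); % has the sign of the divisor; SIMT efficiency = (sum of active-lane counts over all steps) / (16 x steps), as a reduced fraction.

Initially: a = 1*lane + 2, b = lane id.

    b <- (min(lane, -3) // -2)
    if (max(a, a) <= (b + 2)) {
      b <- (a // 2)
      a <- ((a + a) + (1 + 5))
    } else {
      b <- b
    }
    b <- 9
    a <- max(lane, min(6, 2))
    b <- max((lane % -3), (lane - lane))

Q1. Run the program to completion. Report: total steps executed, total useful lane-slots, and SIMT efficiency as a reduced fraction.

Answer: 8 steps, 98 useful, 49/64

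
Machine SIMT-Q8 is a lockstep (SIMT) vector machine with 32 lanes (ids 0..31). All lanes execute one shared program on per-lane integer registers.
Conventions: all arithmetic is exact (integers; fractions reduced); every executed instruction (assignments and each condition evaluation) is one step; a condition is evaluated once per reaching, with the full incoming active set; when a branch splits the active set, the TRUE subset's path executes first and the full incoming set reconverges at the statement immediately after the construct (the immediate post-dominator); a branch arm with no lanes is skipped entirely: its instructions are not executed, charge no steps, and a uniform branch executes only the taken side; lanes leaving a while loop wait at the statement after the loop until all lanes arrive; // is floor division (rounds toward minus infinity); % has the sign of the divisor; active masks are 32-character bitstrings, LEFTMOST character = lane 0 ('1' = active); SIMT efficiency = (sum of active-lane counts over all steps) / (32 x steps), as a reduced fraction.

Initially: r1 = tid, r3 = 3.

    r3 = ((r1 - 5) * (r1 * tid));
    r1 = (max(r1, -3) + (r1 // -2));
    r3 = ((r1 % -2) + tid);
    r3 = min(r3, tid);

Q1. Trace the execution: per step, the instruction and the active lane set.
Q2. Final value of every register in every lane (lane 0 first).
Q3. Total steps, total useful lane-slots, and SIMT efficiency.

step 0: r3 <- ((r1 - 5) * (r1 * tid)) 11111111111111111111111111111111
step 1: r1 <- (max(r1, -3) + (r1 // -2)) 11111111111111111111111111111111
step 2: r3 <- ((r1 % -2) + tid)      11111111111111111111111111111111
step 3: r3 <- min(r3, tid)           11111111111111111111111111111111

Answer: 4 steps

r1: 0,0,1,1,2,2,3,3,4,4,5,5,6,6,7,7,8,8,9,9,10,10,11,11,12,12,13,13,14,14,15,15
r3: 0,1,1,2,4,5,5,6,8,9,9,10,12,13,13,14,16,17,17,18,20,21,21,22,24,25,25,26,28,29,29,30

steps = 4; useful = 128; efficiency = 128/128 = 1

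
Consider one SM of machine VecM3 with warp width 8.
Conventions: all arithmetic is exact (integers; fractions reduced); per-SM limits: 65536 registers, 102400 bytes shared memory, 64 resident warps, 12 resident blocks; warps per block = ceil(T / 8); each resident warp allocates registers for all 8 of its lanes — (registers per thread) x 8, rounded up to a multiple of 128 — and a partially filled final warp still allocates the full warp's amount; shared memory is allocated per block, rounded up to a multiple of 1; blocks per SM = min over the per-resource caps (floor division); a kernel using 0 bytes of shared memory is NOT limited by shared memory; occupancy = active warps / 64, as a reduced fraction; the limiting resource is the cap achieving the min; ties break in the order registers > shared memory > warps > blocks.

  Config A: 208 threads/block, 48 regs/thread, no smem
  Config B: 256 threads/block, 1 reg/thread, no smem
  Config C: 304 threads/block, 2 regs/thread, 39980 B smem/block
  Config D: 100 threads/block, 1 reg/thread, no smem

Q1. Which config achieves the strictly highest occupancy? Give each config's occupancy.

occupancies: A 13/16, B 1, C 19/32, D 13/16

Answer: B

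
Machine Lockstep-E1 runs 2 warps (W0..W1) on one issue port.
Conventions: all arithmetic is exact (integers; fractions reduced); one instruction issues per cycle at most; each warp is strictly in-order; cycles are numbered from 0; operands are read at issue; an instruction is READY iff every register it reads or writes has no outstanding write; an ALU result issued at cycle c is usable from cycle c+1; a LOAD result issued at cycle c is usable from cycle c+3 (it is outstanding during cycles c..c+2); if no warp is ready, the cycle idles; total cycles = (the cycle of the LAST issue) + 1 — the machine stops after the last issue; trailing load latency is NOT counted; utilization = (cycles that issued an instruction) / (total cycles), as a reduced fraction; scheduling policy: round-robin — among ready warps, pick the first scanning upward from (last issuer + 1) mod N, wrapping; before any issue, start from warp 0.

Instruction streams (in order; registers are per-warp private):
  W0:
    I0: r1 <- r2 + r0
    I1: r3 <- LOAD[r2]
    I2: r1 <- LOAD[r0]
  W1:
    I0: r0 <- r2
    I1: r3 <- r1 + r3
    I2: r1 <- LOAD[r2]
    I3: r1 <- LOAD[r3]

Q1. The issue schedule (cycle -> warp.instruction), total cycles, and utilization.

cycle 0: W0.I0
cycle 1: W1.I0
cycle 2: W0.I1
cycle 3: W1.I1
cycle 4: W0.I2
cycle 5: W1.I2
cycle 6: idle
cycle 7: idle
cycle 8: W1.I3

Answer: 9 cycles, utilization 7/9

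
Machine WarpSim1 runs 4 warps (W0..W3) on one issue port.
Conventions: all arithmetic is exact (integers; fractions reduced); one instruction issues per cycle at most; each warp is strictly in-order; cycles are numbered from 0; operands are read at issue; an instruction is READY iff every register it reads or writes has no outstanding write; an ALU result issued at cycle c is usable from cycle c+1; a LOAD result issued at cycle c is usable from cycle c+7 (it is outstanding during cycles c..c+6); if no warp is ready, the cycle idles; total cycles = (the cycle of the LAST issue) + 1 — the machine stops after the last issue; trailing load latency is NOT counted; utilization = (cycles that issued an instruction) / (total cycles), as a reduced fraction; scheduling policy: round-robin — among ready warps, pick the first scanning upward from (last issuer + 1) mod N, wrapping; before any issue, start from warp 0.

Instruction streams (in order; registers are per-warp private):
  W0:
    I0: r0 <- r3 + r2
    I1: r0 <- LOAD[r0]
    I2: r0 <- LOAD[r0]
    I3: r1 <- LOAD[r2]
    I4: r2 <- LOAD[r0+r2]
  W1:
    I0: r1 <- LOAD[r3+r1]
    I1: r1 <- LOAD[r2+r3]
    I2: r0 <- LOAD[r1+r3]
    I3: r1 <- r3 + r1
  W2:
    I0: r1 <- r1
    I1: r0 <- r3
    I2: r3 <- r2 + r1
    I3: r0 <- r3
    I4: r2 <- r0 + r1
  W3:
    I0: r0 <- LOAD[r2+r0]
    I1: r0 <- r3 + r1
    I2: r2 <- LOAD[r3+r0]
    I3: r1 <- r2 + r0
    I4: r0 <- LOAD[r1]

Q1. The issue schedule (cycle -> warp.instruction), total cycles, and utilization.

cycle 0: W0.I0
cycle 1: W1.I0
cycle 2: W2.I0
cycle 3: W3.I0
cycle 4: W0.I1
cycle 5: W2.I1
cycle 6: W2.I2
cycle 7: W2.I3
cycle 8: W1.I1
cycle 9: W2.I4
cycle 10: W3.I1
cycle 11: W0.I2
cycle 12: W3.I2
cycle 13: W0.I3
cycle 14: idle
cycle 15: W1.I2
cycle 16: W1.I3
cycle 17: idle
cycle 18: W0.I4
cycle 19: W3.I3
cycle 20: W3.I4

Answer: 21 cycles, utilization 19/21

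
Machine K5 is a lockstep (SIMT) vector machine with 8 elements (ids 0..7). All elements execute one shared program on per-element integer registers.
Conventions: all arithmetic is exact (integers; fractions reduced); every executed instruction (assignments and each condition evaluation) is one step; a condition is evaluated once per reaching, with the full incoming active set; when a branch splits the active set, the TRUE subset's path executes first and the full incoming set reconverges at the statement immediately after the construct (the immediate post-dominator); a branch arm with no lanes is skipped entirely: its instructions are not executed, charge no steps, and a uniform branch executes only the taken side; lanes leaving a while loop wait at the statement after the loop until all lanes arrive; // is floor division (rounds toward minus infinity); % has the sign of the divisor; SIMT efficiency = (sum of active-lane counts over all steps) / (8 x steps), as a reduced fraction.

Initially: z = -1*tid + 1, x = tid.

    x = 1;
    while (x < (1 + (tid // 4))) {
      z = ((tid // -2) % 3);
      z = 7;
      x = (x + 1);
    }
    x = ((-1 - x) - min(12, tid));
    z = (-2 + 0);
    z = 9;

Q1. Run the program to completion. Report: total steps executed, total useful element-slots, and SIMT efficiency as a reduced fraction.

Answer: 9 steps, 56 useful, 7/9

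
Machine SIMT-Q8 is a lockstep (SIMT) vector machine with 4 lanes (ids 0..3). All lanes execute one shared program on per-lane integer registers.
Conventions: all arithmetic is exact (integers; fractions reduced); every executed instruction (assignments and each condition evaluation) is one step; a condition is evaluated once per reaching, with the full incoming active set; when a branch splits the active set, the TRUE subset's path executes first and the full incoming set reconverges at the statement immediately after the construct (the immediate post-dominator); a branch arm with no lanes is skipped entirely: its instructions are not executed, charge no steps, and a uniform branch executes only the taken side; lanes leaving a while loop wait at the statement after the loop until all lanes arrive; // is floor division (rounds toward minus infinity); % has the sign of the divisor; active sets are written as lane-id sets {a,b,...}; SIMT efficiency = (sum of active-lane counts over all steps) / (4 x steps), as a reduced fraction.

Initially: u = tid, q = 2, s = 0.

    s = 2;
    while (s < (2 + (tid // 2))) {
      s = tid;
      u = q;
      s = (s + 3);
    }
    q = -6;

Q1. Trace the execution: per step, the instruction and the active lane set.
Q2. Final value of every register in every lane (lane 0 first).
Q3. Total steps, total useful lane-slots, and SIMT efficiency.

step 0: s <- 2                       {0,1,2,3}
step 1: eval (s < (2 + (tid // 2)))  {0,1,2,3}
step 2: s <- tid                     {2,3}
step 3: u <- q                       {2,3}
step 4: s <- (s + 3)                 {2,3}
step 5: eval (s < (2 + (tid // 2)))  {2,3}
step 6: q <- -6                      {0,1,2,3}

Answer: 7 steps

u: 0,1,2,2
q: -6,-6,-6,-6
s: 2,2,5,6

steps = 7; useful = 20; efficiency = 20/28 = 5/7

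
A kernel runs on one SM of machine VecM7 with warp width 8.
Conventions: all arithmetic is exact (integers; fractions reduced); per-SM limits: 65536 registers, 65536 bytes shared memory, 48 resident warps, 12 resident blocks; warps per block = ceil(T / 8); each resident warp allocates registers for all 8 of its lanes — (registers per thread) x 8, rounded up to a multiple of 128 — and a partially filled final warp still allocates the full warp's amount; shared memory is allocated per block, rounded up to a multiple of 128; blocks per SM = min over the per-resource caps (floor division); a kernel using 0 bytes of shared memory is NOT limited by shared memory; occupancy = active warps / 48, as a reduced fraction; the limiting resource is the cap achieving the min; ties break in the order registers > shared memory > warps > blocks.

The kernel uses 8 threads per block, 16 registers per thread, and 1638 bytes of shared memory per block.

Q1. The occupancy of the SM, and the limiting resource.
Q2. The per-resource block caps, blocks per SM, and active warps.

Answer: occupancy 1/4, limited by blocks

registers: 512 blocks
shared memory: 39 blocks
warps: 48 blocks
blocks: 12 blocks

Answer: 12 blocks, 12 active warps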